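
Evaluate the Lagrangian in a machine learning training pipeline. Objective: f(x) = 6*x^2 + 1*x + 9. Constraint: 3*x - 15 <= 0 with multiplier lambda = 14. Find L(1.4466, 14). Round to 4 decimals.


Step 1: Evaluate f(x).
f(1.4466) = 6*1.4466^2 + 1*1.4466 + 9 = 23.0025
Step 2: Evaluate g(x).
g(1.4466) = 3*1.4466 - 15 = -10.6602
Step 3: Compute Lagrangian.
L = 23.0025 + 14*-10.6602 = -126.2403


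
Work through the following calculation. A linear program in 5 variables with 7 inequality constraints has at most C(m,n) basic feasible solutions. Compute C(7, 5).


Each vertex corresponds to some choice of n active constraints out of m, so the number of vertices is at most C(m, n) = m! / (n!(m-n)!).
m = 7, n = 5
Numerator: 7 * 6 * 5 * 4 * 3
Denominator: 5! = 120
C(7, 5) = 21


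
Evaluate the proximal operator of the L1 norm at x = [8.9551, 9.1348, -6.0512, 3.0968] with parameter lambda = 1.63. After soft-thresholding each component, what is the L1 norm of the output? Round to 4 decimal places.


Soft-thresholding with lambda = 1.63:
prox(8.9551) = sign(8.9551)*max(|8.9551| - 1.63, 0) = 7.3251
prox(9.1348) = sign(9.1348)*max(|9.1348| - 1.63, 0) = 7.5048
prox(-6.0512) = sign(-6.0512)*max(|-6.0512| - 1.63, 0) = -4.4212
prox(3.0968) = sign(3.0968)*max(|3.0968| - 1.63, 0) = 1.4668
prox(x) = [7.3251, 7.5048, -4.4212, 1.4668]
||prox(x)||_1 = 7.3251 + 7.5048 + 4.4212 + 1.4668 = 20.7179


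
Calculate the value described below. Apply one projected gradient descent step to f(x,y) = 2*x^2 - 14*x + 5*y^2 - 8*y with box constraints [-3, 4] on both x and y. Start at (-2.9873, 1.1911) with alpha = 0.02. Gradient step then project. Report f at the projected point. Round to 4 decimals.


Step 1: Compute gradient at (-2.9873, 1.1911).
grad_x = 2*2*-2.9873 - 14 = -25.9492
grad_y = 2*5*1.1911 - 8 = 3.911
Step 2: Gradient step.
x_raw = -2.9873 - 0.02*-25.9492 = -2.4683
y_raw = 1.1911 - 0.02*3.911 = 1.1129
Step 3: Project onto [-3, 4].
x_proj = clip(-2.4683) = -2.4683
y_proj = clip(1.1129) = 1.1129
Step 4: Evaluate f.
f(-2.4683, 1.1129) = 44.0311


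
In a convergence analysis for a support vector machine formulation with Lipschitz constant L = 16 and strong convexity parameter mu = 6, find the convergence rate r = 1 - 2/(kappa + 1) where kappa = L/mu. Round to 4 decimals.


Step 1: Compute the condition number.
kappa = L/mu = 16/6 = 2.6667
Step 2: Compute the convergence rate.
r = 1 - 2/(kappa + 1) = 1 - 2*mu/(L + mu) = (L - mu)/(L + mu) = 10/22 = 0.4545


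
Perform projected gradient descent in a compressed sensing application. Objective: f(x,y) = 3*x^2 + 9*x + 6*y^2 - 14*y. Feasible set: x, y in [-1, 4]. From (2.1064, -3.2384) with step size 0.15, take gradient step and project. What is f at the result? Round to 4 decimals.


Step 1: Compute gradient at (2.1064, -3.2384).
grad_x = 2*3*2.1064 + 9 = 21.6384
grad_y = 2*6*-3.2384 - 14 = -52.8608
Step 2: Gradient step.
x_raw = 2.1064 - 0.15*21.6384 = -1.1394
y_raw = -3.2384 - 0.15*-52.8608 = 4.6907
Step 3: Project onto [-1, 4].
x_proj = clip(-1.1394) = -1.0
y_proj = clip(4.6907) = 4.0
Step 4: Evaluate f.
f(-1.0, 4.0) = 34.0


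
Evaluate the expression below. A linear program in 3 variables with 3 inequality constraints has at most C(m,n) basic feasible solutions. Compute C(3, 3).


Each vertex corresponds to some choice of n active constraints out of m, so the number of vertices is at most C(m, n) = m! / (n!(m-n)!).
m = 3, n = 3
Numerator: 3 * 2 * 1
Denominator: 3! = 6
C(3, 3) = 1


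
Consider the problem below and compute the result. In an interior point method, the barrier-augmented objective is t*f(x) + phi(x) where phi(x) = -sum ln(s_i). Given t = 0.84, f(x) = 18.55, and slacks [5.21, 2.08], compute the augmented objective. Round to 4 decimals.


Step 1: Compute log-barrier.
ln values: [1.6506, 0.7324]
phi = -(1.6506 + 0.7324) = -2.3829
Step 2: Compute augmented objective.
t*f(x) = 0.84*18.55 = 15.582
Total = 15.582 - 2.3829 = 13.1991


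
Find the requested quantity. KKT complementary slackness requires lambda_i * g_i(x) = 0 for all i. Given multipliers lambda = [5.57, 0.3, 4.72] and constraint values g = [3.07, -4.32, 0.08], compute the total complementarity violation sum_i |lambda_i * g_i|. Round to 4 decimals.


KKT complementary slackness check:
lambda_1 * g_1 = 5.57 * 3.07 = 17.0999
lambda_2 * g_2 = 0.3 * -4.32 = -1.296
lambda_3 * g_3 = 4.72 * 0.08 = 0.3776
Total violation = 17.0999 + 1.296 + 0.3776 = 18.7735


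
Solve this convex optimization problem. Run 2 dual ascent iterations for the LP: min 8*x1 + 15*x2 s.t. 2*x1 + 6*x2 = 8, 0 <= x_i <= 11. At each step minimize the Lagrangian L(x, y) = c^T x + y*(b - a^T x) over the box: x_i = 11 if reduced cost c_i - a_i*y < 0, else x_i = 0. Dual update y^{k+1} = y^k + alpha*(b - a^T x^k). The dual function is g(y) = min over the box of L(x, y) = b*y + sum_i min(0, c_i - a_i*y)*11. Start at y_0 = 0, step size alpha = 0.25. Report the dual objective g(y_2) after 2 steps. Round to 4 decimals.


Dual ascent for LP: min 8*x1 + 15*x2, 2*x1 + 6*x2 = 8, 0 <= x_i <= 11
Step 1: y^k = 0.0, reduced costs: (8.0, 15.0)
  x^k = (0.0, 0.0), subgradient = b - a^T x = 8.0
  y^{k+1} = 0.0 + 0.25*8.0 = 2.0
Step 2: y^k = 2.0, reduced costs: (4.0, 3.0)
  x^k = (0.0, 0.0), subgradient = b - a^T x = 8.0
  y^{k+1} = 2.0 + 0.25*8.0 = 4.0
Dual objective at y_2 = 4.0: reduced costs (0.0, -9.0), box minimizer x = (0.0, 11.0)
g(y_2) = b*y + (c1 - a1*y)*x1 + (c2 - a2*y)*x2 = 8*4.0 + 0.0*0.0 + (-9.0)*11.0 = 32.0 + 0.0 - 99.0 = -67.0


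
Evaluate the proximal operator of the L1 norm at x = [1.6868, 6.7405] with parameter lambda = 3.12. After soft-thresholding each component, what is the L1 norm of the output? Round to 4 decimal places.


Soft-thresholding with lambda = 3.12:
prox(1.6868) = sign(1.6868)*max(|1.6868| - 3.12, 0) = 0.0
prox(6.7405) = sign(6.7405)*max(|6.7405| - 3.12, 0) = 3.6205
prox(x) = [0.0, 3.6205]
||prox(x)||_1 = 0.0 + 3.6205 = 3.6205


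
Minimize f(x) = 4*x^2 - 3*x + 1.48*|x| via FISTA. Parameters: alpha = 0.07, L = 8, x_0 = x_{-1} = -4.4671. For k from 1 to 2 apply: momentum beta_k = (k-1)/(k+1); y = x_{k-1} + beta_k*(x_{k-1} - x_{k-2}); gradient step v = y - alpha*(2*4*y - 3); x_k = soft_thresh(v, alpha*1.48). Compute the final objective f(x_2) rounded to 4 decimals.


FISTA on f(x) = 4*x^2 - 3*x + 1.48*|x|
L = 8, alpha = 0.07
Iteration 1: beta = 0.0, y = -4.4671 + 0.0*(-4.4671 + 4.4671) = -4.4671
  grad(y) = -38.7368, v = y - alpha*grad = -1.7555
  prox(v) = soft_thresh(-1.7555, 0.1036) = -1.6519
Iteration 2: beta = 0.3333, y = -1.6519 + 0.3333*(-1.6519 + 4.4671) = -0.7135
  grad(y) = -8.7083, v = y - alpha*grad = -0.104
  prox(v) = soft_thresh(-0.104, 0.1036) = -0.0004
f(x_2) = 4*(-0.0004)^2 - 3*(-0.0004) + 1.48*|-0.0004| = 0.0016


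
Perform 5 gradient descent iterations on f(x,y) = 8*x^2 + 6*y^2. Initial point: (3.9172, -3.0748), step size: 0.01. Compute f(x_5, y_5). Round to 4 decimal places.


Gradient descent on f(x,y) = 8*x^2 + 6*y^2.
Starting point: (3.9172, -3.0748), alpha = 0.01
Step 1: grad_x = 2*8*3.9172 = 62.6752, grad_y = 2*6*-3.0748 = -36.8976
  x_1 = 3.9172 - 0.01*62.6752 = 3.2904
  y_1 = -3.0748 - 0.01*-36.8976 = -2.7058
Step 2: grad_x = 2*8*3.2904 = 52.6472, grad_y = 2*6*-2.7058 = -32.4699
  x_2 = 3.2904 - 0.01*52.6472 = 2.764
  y_2 = -2.7058 - 0.01*-32.4699 = -2.3811
Step 3: grad_x = 2*8*2.764 = 44.2236, grad_y = 2*6*-2.3811 = -28.5735
  x_3 = 2.764 - 0.01*44.2236 = 2.3217
  y_3 = -2.3811 - 0.01*-28.5735 = -2.0954
Step 4: grad_x = 2*8*2.3217 = 37.1478, grad_y = 2*6*-2.0954 = -25.1447
  x_4 = 2.3217 - 0.01*37.1478 = 1.9503
  y_4 = -2.0954 - 0.01*-25.1447 = -1.8439
Step 5: grad_x = 2*8*1.9503 = 31.2042, grad_y = 2*6*-1.8439 = -22.1273
  x_5 = 1.9503 - 0.01*31.2042 = 1.6382
  y_5 = -1.8439 - 0.01*-22.1273 = -1.6227
f(1.6382, -1.6227) = 8*1.6382^2 + 6*(-1.6227)^2 = 37.2685


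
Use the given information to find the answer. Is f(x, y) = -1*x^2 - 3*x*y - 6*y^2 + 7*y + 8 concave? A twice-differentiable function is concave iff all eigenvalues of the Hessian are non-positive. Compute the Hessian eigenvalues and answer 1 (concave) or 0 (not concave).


The Hessian of f(x,y) = -1*x^2 - 3*x*y - 6*y^2 + 7*y + 8 is:
H = [[-2, -3], [-3, -12]]
Trace = -2 - 12 = -14
Determinant = -2*-12 - (-3)^2 = 15
Discriminant = (-14)^2 - 4*15 = 136.0
Eigenvalues: lambda_1 = -12.831, lambda_2 = -1.169
The function is concave.

1


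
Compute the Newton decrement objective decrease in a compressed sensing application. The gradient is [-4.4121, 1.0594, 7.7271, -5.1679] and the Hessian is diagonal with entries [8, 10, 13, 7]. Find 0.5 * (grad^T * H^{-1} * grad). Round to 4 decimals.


Step 1: H is diagonal, so H^(-1) * g = [-0.5515, 0.1059, 0.5944, -0.7383].
Step 2: g^T H^(-1) g = sum_i g_i^2 / H_ii
  = (-4.4121)^2/8 + (1.0594)^2/10 + (7.7271)^2/13 + (-5.1679)^2/7
  = 2.4333 + 0.1122 + 4.5929 + 3.8153 = 10.9538
Step 3: Objective decrease = 0.5 * g^T H^(-1) g = 5.4769


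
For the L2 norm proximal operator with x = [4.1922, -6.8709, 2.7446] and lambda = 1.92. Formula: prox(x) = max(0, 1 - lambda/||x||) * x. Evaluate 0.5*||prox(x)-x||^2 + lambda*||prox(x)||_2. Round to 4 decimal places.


Step 1: Compute ||x||.
||x|| = 8.5039
Step 2: Compute scaling factor.
scale = max(0, 1 - 1.92/8.5039) = 0.7742
Step 3: prox(x) = [3.2457, -5.3196, 2.1249]
||prox(x)|| = 6.5839
Step 4: Proximal objective.
0.5*||prox-x||^2 = 1.8432
lambda*||prox|| = 12.6411
Total = 14.4843


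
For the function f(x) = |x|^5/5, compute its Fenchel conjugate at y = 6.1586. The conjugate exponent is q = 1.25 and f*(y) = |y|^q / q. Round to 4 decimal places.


The conjugate exponent q satisfies 1/p + 1/q = 1.
p = 5, so q = 5/(5 - 1) = 1.25
|y|^q = 6.1586^1.25 = 9.7018
f*(6.1586) = 9.7018 / 1.25 = 7.7614


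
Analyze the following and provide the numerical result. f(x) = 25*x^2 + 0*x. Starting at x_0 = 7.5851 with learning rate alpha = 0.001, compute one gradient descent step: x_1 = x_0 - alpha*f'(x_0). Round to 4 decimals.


We compute the gradient at x_0 and apply the update.
f'(x) = 50*x + 0
f'(7.5851) = 50*7.5851 + 0 = 379.255
x_1 = 7.5851 - 0.001*379.255 = 7.2058


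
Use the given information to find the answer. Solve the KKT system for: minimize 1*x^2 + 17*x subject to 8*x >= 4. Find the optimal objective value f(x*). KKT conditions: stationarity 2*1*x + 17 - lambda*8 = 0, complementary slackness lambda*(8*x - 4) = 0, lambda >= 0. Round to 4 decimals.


Step 1: Try lambda = 0 (constraint inactive).
x_unc = -17/(2*1) = -8.5
Check: 8*-8.5 = -68.0 < 4 -- violated!
Step 2: Constraint must be active: 8*x = 4
x* = 4/8 = 0.5
lambda = (2*1*0.5 + 17)/8 = 2.25
Step 3: Compute optimal value.
f(x*) = 1*0.5^2 + 17*0.5 = 8.75


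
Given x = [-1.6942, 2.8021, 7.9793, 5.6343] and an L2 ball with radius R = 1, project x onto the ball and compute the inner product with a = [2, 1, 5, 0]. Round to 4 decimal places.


Step 1: Compute ||x|| (intermediates to 6 decimals).
||x|| = sqrt((-1.6942)^2 + 2.8021^2 + 7.9793^2 + 5.6343^2) = 10.302264
Step 2: Project.
Since ||x|| > R, scale = R/||x|| = 1/10.302264 = 0.097066, proj(x) = scale * x
proj(x) = [-0.164449, 0.271989, 0.774519, 0.546899]
Step 3: Dot product.
a^T * proj(x) = 2*(-0.164449) + 1*0.271989 + 5*0.774519 + 0*0.546899 = 3.8157


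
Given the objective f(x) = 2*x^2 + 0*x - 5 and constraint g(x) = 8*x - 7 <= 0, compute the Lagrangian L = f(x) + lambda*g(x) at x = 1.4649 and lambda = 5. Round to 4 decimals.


Step 1: Evaluate f(x).
f(1.4649) = 2*1.4649^2 + 0*1.4649 - 5 = -0.7081
Step 2: Evaluate g(x).
g(1.4649) = 8*1.4649 - 7 = 4.7192
Step 3: Compute Lagrangian.
L = -0.7081 + 5*4.7192 = 22.8879


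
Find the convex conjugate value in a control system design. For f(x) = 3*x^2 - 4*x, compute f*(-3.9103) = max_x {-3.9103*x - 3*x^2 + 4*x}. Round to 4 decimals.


f*(y) = sup_x {y*x - a*x^2 - b*x} = sup_x {(y-b)*x - a*x^2}
FOC: (y - b) - 2a*x = 0 => x* = (y - b)/(2a)
x* = (-3.9103 + 4)/(2*3) = 0.015
f*(-3.9103) = (y-b)^2/(4a) = (-3.9103 + 4)^2/(4*3)
= 0.008/12 = 0.0007


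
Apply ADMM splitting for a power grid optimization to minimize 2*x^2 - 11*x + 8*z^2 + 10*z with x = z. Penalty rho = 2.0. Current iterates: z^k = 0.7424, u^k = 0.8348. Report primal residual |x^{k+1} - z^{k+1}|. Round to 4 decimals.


ADMM iteration with rho = 2.0, z^k = 0.7424, u^k = 0.8348
Step 1: x-update.
Minimize 2*x^2 - 11*x + (2.0/2)*(x - 0.7424 + 0.8348)^2
FOC: (2*2 + 2.0)*x = 11 + 2.0*(0.7424 - 0.8348)
x^{k+1} = 1.8025
Step 2: z-update.
Minimize 8*z^2 + 10*z + (2.0/2)*(1.8025 - z + 0.8348)^2
FOC: (2*8 + 2.0)*z = -10 + 2.0*(1.8025 + 0.8348)
z^{k+1} = -0.2625
Step 3: u-update.
u^{k+1} = 0.8348 + 1.8025 + 0.2625 = 2.8999
Step 4: Primal residual = |1.8025 + 0.2625| = 2.0651


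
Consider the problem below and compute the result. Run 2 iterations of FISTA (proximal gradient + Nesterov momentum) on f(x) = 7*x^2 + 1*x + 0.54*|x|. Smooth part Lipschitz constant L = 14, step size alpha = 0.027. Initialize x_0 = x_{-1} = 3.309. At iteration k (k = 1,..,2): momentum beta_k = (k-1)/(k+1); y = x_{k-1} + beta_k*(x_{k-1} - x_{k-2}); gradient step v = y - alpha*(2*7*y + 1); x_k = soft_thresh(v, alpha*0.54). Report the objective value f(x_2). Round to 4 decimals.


FISTA on f(x) = 7*x^2 + 1*x + 0.54*|x|
L = 14, alpha = 0.027
Iteration 1: beta = 0.0, y = 3.309 + 0.0*(3.309 - 3.309) = 3.309
  grad(y) = 47.326, v = y - alpha*grad = 2.0312
  prox(v) = soft_thresh(2.0312, 0.0146) = 2.0166
Iteration 2: beta = 0.3333, y = 2.0166 + 0.3333*(2.0166 - 3.309) = 1.5858
  grad(y) = 23.2015, v = y - alpha*grad = 0.9594
  prox(v) = soft_thresh(0.9594, 0.0146) = 0.9448
f(x_2) = 7*0.9448^2 + 1*0.9448 + 0.54*|0.9448| = 7.7036


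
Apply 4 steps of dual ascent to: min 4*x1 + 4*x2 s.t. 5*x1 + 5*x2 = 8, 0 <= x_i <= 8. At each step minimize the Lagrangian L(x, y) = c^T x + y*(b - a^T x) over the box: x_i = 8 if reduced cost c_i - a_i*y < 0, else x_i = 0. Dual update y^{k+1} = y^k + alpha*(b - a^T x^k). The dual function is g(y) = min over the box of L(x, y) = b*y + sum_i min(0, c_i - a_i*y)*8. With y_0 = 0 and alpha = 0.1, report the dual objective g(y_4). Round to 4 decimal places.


Dual ascent for LP: min 4*x1 + 4*x2, 5*x1 + 5*x2 = 8, 0 <= x_i <= 8
Step 1: y^k = 0.0, reduced costs: (4.0, 4.0)
  x^k = (0.0, 0.0), subgradient = b - a^T x = 8.0
  y^{k+1} = 0.0 + 0.1*8.0 = 0.8
Step 2: y^k = 0.8, reduced costs: (0.0, 0.0)
  x^k = (0.0, 0.0), subgradient = b - a^T x = 8.0
  y^{k+1} = 0.8 + 0.1*8.0 = 1.6
Step 3: y^k = 1.6, reduced costs: (-4.0, -4.0)
  x^k = (8.0, 8.0), subgradient = b - a^T x = -72.0
  y^{k+1} = 1.6 + 0.1*-72.0 = -5.6
Step 4: y^k = -5.6, reduced costs: (32.0, 32.0)
  x^k = (0.0, 0.0), subgradient = b - a^T x = 8.0
  y^{k+1} = -5.6 + 0.1*8.0 = -4.8
Dual objective at y_4 = -4.8: reduced costs (28.0, 28.0), box minimizer x = (0.0, 0.0)
g(y_4) = b*y + (c1 - a1*y)*x1 + (c2 - a2*y)*x2 = 8*(-4.8) + 28.0*0.0 + 28.0*0.0 = -38.4 + 0.0 + 0.0 = -38.4


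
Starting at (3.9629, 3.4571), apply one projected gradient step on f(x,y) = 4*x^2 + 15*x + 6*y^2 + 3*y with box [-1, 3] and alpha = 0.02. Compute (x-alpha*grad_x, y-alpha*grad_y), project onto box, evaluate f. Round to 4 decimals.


Step 1: Compute gradient at (3.9629, 3.4571).
grad_x = 2*4*3.9629 + 15 = 46.7032
grad_y = 2*6*3.4571 + 3 = 44.4852
Step 2: Gradient step.
x_raw = 3.9629 - 0.02*46.7032 = 3.0288
y_raw = 3.4571 - 0.02*44.4852 = 2.5674
Step 3: Project onto [-1, 3].
x_proj = clip(3.0288) = 3.0
y_proj = clip(2.5674) = 2.5674
Step 4: Evaluate f.
f(3.0, 2.5674) = 128.2513


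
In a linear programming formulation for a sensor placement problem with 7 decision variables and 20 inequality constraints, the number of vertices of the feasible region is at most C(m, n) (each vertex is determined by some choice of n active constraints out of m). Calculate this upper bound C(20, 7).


Each vertex corresponds to some choice of n active constraints out of m, so the number of vertices is at most C(m, n) = m! / (n!(m-n)!).
m = 20, n = 7
Numerator: 20 * 19 * 18 * 17 * 16 * 15 * 14
Denominator: 7! = 5040
C(20, 7) = 77520


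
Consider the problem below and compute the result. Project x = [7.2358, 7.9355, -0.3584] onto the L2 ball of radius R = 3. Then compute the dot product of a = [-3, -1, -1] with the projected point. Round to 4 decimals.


Step 1: Compute ||x|| (intermediates to 6 decimals).
||x|| = sqrt(7.2358^2 + 7.9355^2 + (-0.3584)^2) = 10.745111
Step 2: Project.
Since ||x|| > R, scale = R/||x|| = 3/10.745111 = 0.279197, proj(x) = scale * x
proj(x) = [2.020214, 2.215568, -0.100064]
Step 3: Dot product.
a^T * proj(x) = -3*2.020214 - 1*2.215568 - 1*(-0.100064) = -8.1761


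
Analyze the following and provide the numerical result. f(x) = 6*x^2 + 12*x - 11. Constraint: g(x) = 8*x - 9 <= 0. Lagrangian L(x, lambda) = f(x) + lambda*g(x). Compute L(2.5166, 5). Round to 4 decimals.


Step 1: Evaluate f(x).
f(2.5166) = 6*2.5166^2 + 12*2.5166 - 11 = 57.1989
Step 2: Evaluate g(x).
g(2.5166) = 8*2.5166 - 9 = 11.1328
Step 3: Compute Lagrangian.
L = 57.1989 + 5*11.1328 = 112.8629


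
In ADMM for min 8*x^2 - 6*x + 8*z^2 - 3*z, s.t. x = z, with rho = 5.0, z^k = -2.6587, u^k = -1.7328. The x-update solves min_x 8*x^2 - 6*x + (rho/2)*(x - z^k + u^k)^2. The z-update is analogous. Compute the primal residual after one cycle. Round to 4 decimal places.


ADMM iteration with rho = 5.0, z^k = -2.6587, u^k = -1.7328
Step 1: x-update.
Minimize 8*x^2 - 6*x + (5.0/2)*(x + 2.6587 - 1.7328)^2
FOC: (2*8 + 5.0)*x = 6 + 5.0*(-2.6587 + 1.7328)
x^{k+1} = 0.0653
Step 2: z-update.
Minimize 8*z^2 - 3*z + (5.0/2)*(0.0653 - z - 1.7328)^2
FOC: (2*8 + 5.0)*z = 3 + 5.0*(0.0653 - 1.7328)
z^{k+1} = -0.2542
Step 3: u-update.
u^{k+1} = -1.7328 + 0.0653 + 0.2542 = -1.4134
Step 4: Primal residual = |0.0653 + 0.2542| = 0.3194


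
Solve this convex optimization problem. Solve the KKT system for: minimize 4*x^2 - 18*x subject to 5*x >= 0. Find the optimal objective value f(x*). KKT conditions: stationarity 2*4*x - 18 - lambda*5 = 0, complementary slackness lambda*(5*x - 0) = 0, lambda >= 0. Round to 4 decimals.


Step 1: Try lambda = 0 (constraint inactive).
Stationarity: 2*4*x - 18 = 0
x* = 18/(2*4) = 2.25
Check constraint: 5*2.25 = 11.25 >= 0 -- satisfied.
Step 2: Compute optimal value.
f(x*) = 4*2.25^2 - 18*2.25 = -20.25


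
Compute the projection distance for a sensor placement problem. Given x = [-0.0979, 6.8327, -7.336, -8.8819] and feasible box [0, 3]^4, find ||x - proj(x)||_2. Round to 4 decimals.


Project each component onto [0, 3].
clip(-0.0979) = 0.0, clip(6.8327) = 3.0, clip(-7.336) = 0.0, clip(-8.8819) = 0.0
Projection = [0.0, 3.0, 0.0, 0.0]
Squared diffs: [0.0096, 14.6896, 53.8169, 78.8881]
Distance = sqrt(147.4042) = 12.141


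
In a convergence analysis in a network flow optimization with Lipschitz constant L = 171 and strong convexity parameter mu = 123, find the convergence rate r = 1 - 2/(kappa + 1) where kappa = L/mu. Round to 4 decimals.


Step 1: Compute the condition number.
kappa = L/mu = 171/123 = 1.3902
Step 2: Compute the convergence rate.
r = 1 - 2/(kappa + 1) = 1 - 2*mu/(L + mu) = (L - mu)/(L + mu) = 48/294 = 0.1633


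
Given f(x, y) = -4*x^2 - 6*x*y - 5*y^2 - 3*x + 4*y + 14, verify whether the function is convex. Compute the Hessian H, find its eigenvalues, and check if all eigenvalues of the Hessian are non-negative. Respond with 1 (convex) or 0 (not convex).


The Hessian of f(x,y) = -4*x^2 - 6*x*y - 5*y^2 - 3*x + 4*y + 14 is:
H = [[-8, -6], [-6, -10]]
Trace = -8 - 10 = -18
Determinant = -8*-10 - (-6)^2 = 44
Discriminant = (-18)^2 - 4*44 = 148.0
Eigenvalues: lambda_1 = -15.0828, lambda_2 = -2.9172
The function is not convex.

0


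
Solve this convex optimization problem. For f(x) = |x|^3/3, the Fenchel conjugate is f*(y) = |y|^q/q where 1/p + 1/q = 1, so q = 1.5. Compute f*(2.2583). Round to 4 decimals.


The conjugate exponent q satisfies 1/p + 1/q = 1.
p = 3, so q = 3/(3 - 1) = 1.5
|y|^q = 2.2583^1.5 = 3.3937
f*(2.2583) = 3.3937 / 1.5 = 2.2625


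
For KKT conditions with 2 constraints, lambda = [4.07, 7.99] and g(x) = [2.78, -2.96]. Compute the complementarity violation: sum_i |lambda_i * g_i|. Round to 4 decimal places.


KKT complementary slackness check:
lambda_1 * g_1 = 4.07 * 2.78 = 11.3146
lambda_2 * g_2 = 7.99 * -2.96 = -23.6504
Total violation = 11.3146 + 23.6504 = 34.965


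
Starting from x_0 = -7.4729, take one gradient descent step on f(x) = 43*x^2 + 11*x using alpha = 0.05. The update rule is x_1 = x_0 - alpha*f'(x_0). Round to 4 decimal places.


We compute the gradient at x_0 and apply the update.
f'(x) = 86*x + 11
f'(-7.4729) = 86*-7.4729 + 11 = -631.6694
x_1 = -7.4729 - 0.05*-631.6694 = 24.1106


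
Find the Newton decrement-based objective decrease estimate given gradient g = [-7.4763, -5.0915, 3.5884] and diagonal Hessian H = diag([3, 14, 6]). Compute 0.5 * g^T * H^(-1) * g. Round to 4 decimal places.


Step 1: H is diagonal, so H^(-1) * g = [-2.4921, -0.3637, 0.5981].
Step 2: g^T H^(-1) g = sum_i g_i^2 / H_ii
  = (-7.4763)^2/3 + (-5.0915)^2/14 + (3.5884)^2/6
  = 18.6317 + 1.8517 + 2.1461 = 22.6295
Step 3: Objective decrease = 0.5 * g^T H^(-1) g = 11.3147


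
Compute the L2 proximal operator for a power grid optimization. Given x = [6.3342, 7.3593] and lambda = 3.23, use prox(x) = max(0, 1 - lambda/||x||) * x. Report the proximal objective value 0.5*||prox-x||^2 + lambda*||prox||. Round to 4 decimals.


Step 1: Compute ||x||.
||x|| = 9.7099
Step 2: Compute scaling factor.
scale = max(0, 1 - 3.23/9.7099) = 0.6673
Step 3: prox(x) = [4.2271, 4.9112]
||prox(x)|| = 6.4799
Step 4: Proximal objective.
0.5*||prox-x||^2 = 5.2165
lambda*||prox|| = 20.9301
Total = 26.1464


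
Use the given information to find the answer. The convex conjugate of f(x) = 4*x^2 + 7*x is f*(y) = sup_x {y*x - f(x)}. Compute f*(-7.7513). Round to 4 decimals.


f*(y) = sup_x {y*x - a*x^2 - b*x} = sup_x {(y-b)*x - a*x^2}
FOC: (y - b) - 2a*x = 0 => x* = (y - b)/(2a)
x* = (-7.7513 - 7)/(2*4) = -1.8439
f*(-7.7513) = (y-b)^2/(4a) = (-7.7513 - 7)^2/(4*4)
= 217.6009/16 = 13.6001


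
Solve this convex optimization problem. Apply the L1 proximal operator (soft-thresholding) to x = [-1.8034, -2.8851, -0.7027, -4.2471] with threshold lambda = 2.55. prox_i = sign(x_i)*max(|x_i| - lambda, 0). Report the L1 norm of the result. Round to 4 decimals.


Soft-thresholding with lambda = 2.55:
prox(-1.8034) = sign(-1.8034)*max(|-1.8034| - 2.55, 0) = 0.0
prox(-2.8851) = sign(-2.8851)*max(|-2.8851| - 2.55, 0) = -0.3351
prox(-0.7027) = sign(-0.7027)*max(|-0.7027| - 2.55, 0) = 0.0
prox(-4.2471) = sign(-4.2471)*max(|-4.2471| - 2.55, 0) = -1.6971
prox(x) = [0.0, -0.3351, 0.0, -1.6971]
||prox(x)||_1 = 0.0 + 0.3351 + 0.0 + 1.6971 = 2.0322


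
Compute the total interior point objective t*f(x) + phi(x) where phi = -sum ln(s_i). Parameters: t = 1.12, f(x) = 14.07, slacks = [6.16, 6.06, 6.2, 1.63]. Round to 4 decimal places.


Step 1: Compute log-barrier.
ln values: [1.8181, 1.8017, 1.8245, 0.4886]
phi = -(1.8181 + 1.8017 + 1.8245 + 0.4886) = -5.9329
Step 2: Compute augmented objective.
t*f(x) = 1.12*14.07 = 15.7584
Total = 15.7584 - 5.9329 = 9.8255


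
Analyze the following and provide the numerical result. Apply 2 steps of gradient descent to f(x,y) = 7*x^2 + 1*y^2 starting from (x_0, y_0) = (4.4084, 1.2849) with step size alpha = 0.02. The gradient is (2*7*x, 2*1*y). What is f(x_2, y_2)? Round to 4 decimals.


Gradient descent on f(x,y) = 7*x^2 + 1*y^2.
Starting point: (4.4084, 1.2849), alpha = 0.02
Step 1: grad_x = 2*7*4.4084 = 61.7176, grad_y = 2*1*1.2849 = 2.5698
  x_1 = 4.4084 - 0.02*61.7176 = 3.174
  y_1 = 1.2849 - 0.02*2.5698 = 1.2335
Step 2: grad_x = 2*7*3.174 = 44.4367, grad_y = 2*1*1.2335 = 2.467
  x_2 = 3.174 - 0.02*44.4367 = 2.2853
  y_2 = 1.2335 - 0.02*2.467 = 1.1842
f(2.2853, 1.1842) = 7*2.2853^2 + 1*1.1842^2 = 37.9609


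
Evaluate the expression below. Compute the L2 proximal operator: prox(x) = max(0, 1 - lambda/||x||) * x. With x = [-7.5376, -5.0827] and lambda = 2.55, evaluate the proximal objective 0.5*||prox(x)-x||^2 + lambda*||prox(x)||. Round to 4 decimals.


Step 1: Compute ||x||.
||x|| = 9.0912
Step 2: Compute scaling factor.
scale = max(0, 1 - 2.55/9.0912) = 0.7195
Step 3: prox(x) = [-5.4234, -3.657]
||prox(x)|| = 6.5412
Step 4: Proximal objective.
0.5*||prox-x||^2 = 3.2513
lambda*||prox|| = 16.6801
Total = 19.9312


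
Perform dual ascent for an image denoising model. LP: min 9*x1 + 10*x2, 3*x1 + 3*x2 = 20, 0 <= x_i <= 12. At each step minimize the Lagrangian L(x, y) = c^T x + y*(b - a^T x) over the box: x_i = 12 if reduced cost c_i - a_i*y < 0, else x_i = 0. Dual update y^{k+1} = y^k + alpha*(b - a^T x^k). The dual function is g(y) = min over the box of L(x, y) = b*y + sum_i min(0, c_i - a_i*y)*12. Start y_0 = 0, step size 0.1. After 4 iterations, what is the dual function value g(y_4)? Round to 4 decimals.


Dual ascent for LP: min 9*x1 + 10*x2, 3*x1 + 3*x2 = 20, 0 <= x_i <= 12
Step 1: y^k = 0.0, reduced costs: (9.0, 10.0)
  x^k = (0.0, 0.0), subgradient = b - a^T x = 20.0
  y^{k+1} = 0.0 + 0.1*20.0 = 2.0
Step 2: y^k = 2.0, reduced costs: (3.0, 4.0)
  x^k = (0.0, 0.0), subgradient = b - a^T x = 20.0
  y^{k+1} = 2.0 + 0.1*20.0 = 4.0
Step 3: y^k = 4.0, reduced costs: (-3.0, -2.0)
  x^k = (12.0, 12.0), subgradient = b - a^T x = -52.0
  y^{k+1} = 4.0 + 0.1*-52.0 = -1.2
Step 4: y^k = -1.2, reduced costs: (12.6, 13.6)
  x^k = (0.0, 0.0), subgradient = b - a^T x = 20.0
  y^{k+1} = -1.2 + 0.1*20.0 = 0.8
Dual objective at y_4 = 0.8: reduced costs (6.6, 7.6), box minimizer x = (0.0, 0.0)
g(y_4) = b*y + (c1 - a1*y)*x1 + (c2 - a2*y)*x2 = 20*0.8 + 6.6*0.0 + 7.6*0.0 = 16.0 + 0.0 + 0.0 = 16.0


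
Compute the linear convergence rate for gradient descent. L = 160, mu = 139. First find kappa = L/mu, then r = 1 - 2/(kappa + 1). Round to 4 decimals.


Step 1: Compute the condition number.
kappa = L/mu = 160/139 = 1.1511
Step 2: Compute the convergence rate.
r = 1 - 2/(kappa + 1) = 1 - 2*mu/(L + mu) = (L - mu)/(L + mu) = 21/299 = 0.0702


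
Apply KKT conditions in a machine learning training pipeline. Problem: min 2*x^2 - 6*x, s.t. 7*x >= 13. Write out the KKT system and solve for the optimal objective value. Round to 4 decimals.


Step 1: Try lambda = 0 (constraint inactive).
x_unc = 6/(2*2) = 1.5
Check: 7*1.5 = 10.5 < 13 -- violated!
Step 2: Constraint must be active: 7*x = 13
x* = 13/7 = 1.8571 (rounded; the exact value 13/7 is used below)
lambda = (2*2*(13/7) - 6)/7 = 0.2041
Step 3: Compute optimal value.
f(x*) = 2*(13/7)^2 - 6*(13/7) = -4.2449


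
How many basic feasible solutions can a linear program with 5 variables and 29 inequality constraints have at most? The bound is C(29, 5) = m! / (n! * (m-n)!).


Each vertex corresponds to some choice of n active constraints out of m, so the number of vertices is at most C(m, n) = m! / (n!(m-n)!).
m = 29, n = 5
Numerator: 29 * 28 * 27 * 26 * 25
Denominator: 5! = 120
C(29, 5) = 118755


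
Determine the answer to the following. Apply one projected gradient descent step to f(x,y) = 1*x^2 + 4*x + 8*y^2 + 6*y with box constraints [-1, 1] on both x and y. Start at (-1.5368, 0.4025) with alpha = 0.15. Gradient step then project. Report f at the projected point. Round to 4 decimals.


Step 1: Compute gradient at (-1.5368, 0.4025).
grad_x = 2*1*-1.5368 + 4 = 0.9264
grad_y = 2*8*0.4025 + 6 = 12.44
Step 2: Gradient step.
x_raw = -1.5368 - 0.15*0.9264 = -1.6758
y_raw = 0.4025 - 0.15*12.44 = -1.4635
Step 3: Project onto [-1, 1].
x_proj = clip(-1.6758) = -1.0
y_proj = clip(-1.4635) = -1.0
Step 4: Evaluate f.
f(-1.0, -1.0) = -1.0


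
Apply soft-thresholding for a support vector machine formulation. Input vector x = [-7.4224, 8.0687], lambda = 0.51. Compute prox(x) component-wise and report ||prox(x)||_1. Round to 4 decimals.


Soft-thresholding with lambda = 0.51:
prox(-7.4224) = sign(-7.4224)*max(|-7.4224| - 0.51, 0) = -6.9124
prox(8.0687) = sign(8.0687)*max(|8.0687| - 0.51, 0) = 7.5587
prox(x) = [-6.9124, 7.5587]
||prox(x)||_1 = 6.9124 + 7.5587 = 14.4711


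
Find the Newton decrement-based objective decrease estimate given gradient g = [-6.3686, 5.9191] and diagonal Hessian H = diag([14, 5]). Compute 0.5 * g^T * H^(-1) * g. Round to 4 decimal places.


Step 1: H is diagonal, so H^(-1) * g = [-0.4549, 1.1838].
Step 2: g^T H^(-1) g = sum_i g_i^2 / H_ii
  = (-6.3686)^2/14 + (5.9191)^2/5
  = 2.8971 + 7.0071 = 9.9042
Step 3: Objective decrease = 0.5 * g^T H^(-1) g = 4.9521


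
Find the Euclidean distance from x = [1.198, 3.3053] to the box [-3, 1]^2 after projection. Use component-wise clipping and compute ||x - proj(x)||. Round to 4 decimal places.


Project each component onto [-3, 1].
clip(1.198) = 1.0, clip(3.3053) = 1.0
Projection = [1.0, 1.0]
Squared diffs: [0.0392, 5.3144]
Distance = sqrt(5.3536) = 2.3138


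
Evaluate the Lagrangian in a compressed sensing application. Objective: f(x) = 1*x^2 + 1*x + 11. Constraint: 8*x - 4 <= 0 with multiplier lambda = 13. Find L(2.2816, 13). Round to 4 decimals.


Step 1: Evaluate f(x).
f(2.2816) = 1*2.2816^2 + 1*2.2816 + 11 = 18.4873
Step 2: Evaluate g(x).
g(2.2816) = 8*2.2816 - 4 = 14.2528
Step 3: Compute Lagrangian.
L = 18.4873 + 13*14.2528 = 203.7737


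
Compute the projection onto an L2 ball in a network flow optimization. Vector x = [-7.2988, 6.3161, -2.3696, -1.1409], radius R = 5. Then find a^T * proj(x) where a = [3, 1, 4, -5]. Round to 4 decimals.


Step 1: Compute ||x|| (intermediates to 6 decimals).
||x|| = sqrt((-7.2988)^2 + 6.3161^2 + (-2.3696)^2 + (-1.1409)^2) = 10.004112
Step 2: Project.
Since ||x|| > R, scale = R/||x|| = 5/10.004112 = 0.499794, proj(x) = scale * x
proj(x) = [-3.647896, 3.156749, -1.184312, -0.570215]
Step 3: Dot product.
a^T * proj(x) = 3*(-3.647896) + 1*3.156749 + 4*(-1.184312) - 5*(-0.570215) = -9.6731


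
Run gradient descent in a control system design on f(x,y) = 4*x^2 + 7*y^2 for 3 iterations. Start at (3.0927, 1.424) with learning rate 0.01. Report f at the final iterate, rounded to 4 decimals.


Gradient descent on f(x,y) = 4*x^2 + 7*y^2.
Starting point: (3.0927, 1.424), alpha = 0.01
Step 1: grad_x = 2*4*3.0927 = 24.7416, grad_y = 2*7*1.424 = 19.936
  x_1 = 3.0927 - 0.01*24.7416 = 2.8453
  y_1 = 1.424 - 0.01*19.936 = 1.2246
Step 2: grad_x = 2*4*2.8453 = 22.7623, grad_y = 2*7*1.2246 = 17.145
  x_2 = 2.8453 - 0.01*22.7623 = 2.6177
  y_2 = 1.2246 - 0.01*17.145 = 1.0532
Step 3: grad_x = 2*4*2.6177 = 20.9413, grad_y = 2*7*1.0532 = 14.7447
  x_3 = 2.6177 - 0.01*20.9413 = 2.4082
  y_3 = 1.0532 - 0.01*14.7447 = 0.9057
f(2.4082, 0.9057) = 4*2.4082^2 + 7*0.9057^2 = 28.9412


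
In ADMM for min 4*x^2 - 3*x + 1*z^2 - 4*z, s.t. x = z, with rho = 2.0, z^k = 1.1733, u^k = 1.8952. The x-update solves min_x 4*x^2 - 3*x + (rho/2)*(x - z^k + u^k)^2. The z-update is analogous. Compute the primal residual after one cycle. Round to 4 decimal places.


ADMM iteration with rho = 2.0, z^k = 1.1733, u^k = 1.8952
Step 1: x-update.
Minimize 4*x^2 - 3*x + (2.0/2)*(x - 1.1733 + 1.8952)^2
FOC: (2*4 + 2.0)*x = 3 + 2.0*(1.1733 - 1.8952)
x^{k+1} = 0.1556
Step 2: z-update.
Minimize 1*z^2 - 4*z + (2.0/2)*(0.1556 - z + 1.8952)^2
FOC: (2*1 + 2.0)*z = 4 + 2.0*(0.1556 + 1.8952)
z^{k+1} = 2.0254
Step 3: u-update.
u^{k+1} = 1.8952 + 0.1556 - 2.0254 = 0.0254
Step 4: Primal residual = |0.1556 - 2.0254| = 1.8698


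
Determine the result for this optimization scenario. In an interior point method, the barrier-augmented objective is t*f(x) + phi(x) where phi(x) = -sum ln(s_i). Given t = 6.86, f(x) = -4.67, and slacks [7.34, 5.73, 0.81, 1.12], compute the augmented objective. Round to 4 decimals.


Step 1: Compute log-barrier.
ln values: [1.9933, 1.7457, -0.2107, 0.1133]
phi = -(1.9933 + 1.7457 - 0.2107 + 0.1133) = -3.6417
Step 2: Compute augmented objective.
t*f(x) = 6.86*-4.67 = -32.0362
Total = -32.0362 - 3.6417 = -35.6779


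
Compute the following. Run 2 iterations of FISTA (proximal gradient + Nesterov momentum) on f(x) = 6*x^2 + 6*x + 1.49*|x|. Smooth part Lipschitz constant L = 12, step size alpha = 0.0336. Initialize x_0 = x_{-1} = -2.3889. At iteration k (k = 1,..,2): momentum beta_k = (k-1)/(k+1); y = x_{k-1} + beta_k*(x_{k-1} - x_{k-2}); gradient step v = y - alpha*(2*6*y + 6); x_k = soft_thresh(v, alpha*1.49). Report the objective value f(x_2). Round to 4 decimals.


FISTA on f(x) = 6*x^2 + 6*x + 1.49*|x|
L = 12, alpha = 0.0336
Iteration 1: beta = 0.0, y = -2.3889 + 0.0*(-2.3889 + 2.3889) = -2.3889
  grad(y) = -22.6668, v = y - alpha*grad = -1.6273
  prox(v) = soft_thresh(-1.6273, 0.0501) = -1.5772
Iteration 2: beta = 0.3333, y = -1.5772 + 0.3333*(-1.5772 + 2.3889) = -1.3067
  grad(y) = -9.6801, v = y - alpha*grad = -0.9814
  prox(v) = soft_thresh(-0.9814, 0.0501) = -0.9314
f(x_2) = 6*(-0.9314)^2 + 6*(-0.9314) + 1.49*|-0.9314| = 1.0042


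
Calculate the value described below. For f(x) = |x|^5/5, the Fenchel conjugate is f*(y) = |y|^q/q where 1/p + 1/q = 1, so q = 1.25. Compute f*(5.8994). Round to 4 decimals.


The conjugate exponent q satisfies 1/p + 1/q = 1.
p = 5, so q = 5/(5 - 1) = 1.25
|y|^q = 5.8994^1.25 = 9.1941
f*(5.8994) = 9.1941 / 1.25 = 7.3553


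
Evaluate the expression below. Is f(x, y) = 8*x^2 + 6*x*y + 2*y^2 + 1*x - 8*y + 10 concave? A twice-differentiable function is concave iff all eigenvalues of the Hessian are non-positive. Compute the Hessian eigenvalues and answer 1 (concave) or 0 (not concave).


The Hessian of f(x,y) = 8*x^2 + 6*x*y + 2*y^2 + 1*x - 8*y + 10 is:
H = [[16, 6], [6, 4]]
Trace = 16 + 4 = 20
Determinant = 16*4 - (6)^2 = 28
Discriminant = (20)^2 - 4*28 = 288.0
Eigenvalues: lambda_1 = 1.5147, lambda_2 = 18.4853
The function is not concave.

0


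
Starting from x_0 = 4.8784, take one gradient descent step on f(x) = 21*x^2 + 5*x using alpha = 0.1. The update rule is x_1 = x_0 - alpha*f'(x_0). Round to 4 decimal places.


We compute the gradient at x_0 and apply the update.
f'(x) = 42*x + 5
f'(4.8784) = 42*4.8784 + 5 = 209.8928
x_1 = 4.8784 - 0.1*209.8928 = -16.1109


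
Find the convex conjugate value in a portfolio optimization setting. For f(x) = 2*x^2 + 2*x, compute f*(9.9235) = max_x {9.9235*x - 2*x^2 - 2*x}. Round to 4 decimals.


f*(y) = sup_x {y*x - a*x^2 - b*x} = sup_x {(y-b)*x - a*x^2}
FOC: (y - b) - 2a*x = 0 => x* = (y - b)/(2a)
x* = (9.9235 - 2)/(2*2) = 1.9809
f*(9.9235) = (y-b)^2/(4a) = (9.9235 - 2)^2/(4*2)
= 62.7819/8 = 7.8477


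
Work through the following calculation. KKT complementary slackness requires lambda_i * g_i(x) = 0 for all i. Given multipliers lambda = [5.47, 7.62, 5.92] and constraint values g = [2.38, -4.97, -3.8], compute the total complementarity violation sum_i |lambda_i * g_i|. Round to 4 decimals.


KKT complementary slackness check:
lambda_1 * g_1 = 5.47 * 2.38 = 13.0186
lambda_2 * g_2 = 7.62 * -4.97 = -37.8714
lambda_3 * g_3 = 5.92 * -3.8 = -22.496
Total violation = 13.0186 + 37.8714 + 22.496 = 73.386


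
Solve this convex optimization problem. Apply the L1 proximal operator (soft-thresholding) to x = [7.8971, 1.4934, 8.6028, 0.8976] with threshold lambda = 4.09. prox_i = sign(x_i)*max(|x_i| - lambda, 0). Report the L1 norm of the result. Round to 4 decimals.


Soft-thresholding with lambda = 4.09:
prox(7.8971) = sign(7.8971)*max(|7.8971| - 4.09, 0) = 3.8071
prox(1.4934) = sign(1.4934)*max(|1.4934| - 4.09, 0) = 0.0
prox(8.6028) = sign(8.6028)*max(|8.6028| - 4.09, 0) = 4.5128
prox(0.8976) = sign(0.8976)*max(|0.8976| - 4.09, 0) = 0.0
prox(x) = [3.8071, 0.0, 4.5128, 0.0]
||prox(x)||_1 = 3.8071 + 0.0 + 4.5128 + 0.0 = 8.3199


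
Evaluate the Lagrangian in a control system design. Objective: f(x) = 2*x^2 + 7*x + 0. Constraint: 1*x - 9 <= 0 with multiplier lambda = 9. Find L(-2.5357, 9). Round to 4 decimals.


Step 1: Evaluate f(x).
f(-2.5357) = 2*(-2.5357)^2 + 7*(-2.5357) + 0 = -4.8904
Step 2: Evaluate g(x).
g(-2.5357) = 1*-2.5357 - 9 = -11.5357
Step 3: Compute Lagrangian.
L = -4.8904 + 9*-11.5357 = -108.7117


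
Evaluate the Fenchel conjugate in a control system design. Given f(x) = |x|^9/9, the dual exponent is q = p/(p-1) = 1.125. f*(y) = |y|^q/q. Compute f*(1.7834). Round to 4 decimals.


The conjugate exponent q satisfies 1/p + 1/q = 1.
p = 9, so q = 9/(9 - 1) = 1.125
|y|^q = 1.7834^1.125 = 1.9171
f*(1.7834) = 1.9171 / 1.125 = 1.7041


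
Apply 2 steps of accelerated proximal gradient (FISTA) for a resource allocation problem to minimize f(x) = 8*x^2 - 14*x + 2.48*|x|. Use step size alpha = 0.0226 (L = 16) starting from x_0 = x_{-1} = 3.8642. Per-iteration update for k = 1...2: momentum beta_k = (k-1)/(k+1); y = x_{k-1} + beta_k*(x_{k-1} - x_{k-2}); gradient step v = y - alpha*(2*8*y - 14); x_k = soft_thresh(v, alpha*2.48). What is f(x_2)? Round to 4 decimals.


FISTA on f(x) = 8*x^2 - 14*x + 2.48*|x|
L = 16, alpha = 0.0226
Iteration 1: beta = 0.0, y = 3.8642 + 0.0*(3.8642 - 3.8642) = 3.8642
  grad(y) = 47.8272, v = y - alpha*grad = 2.7833
  prox(v) = soft_thresh(2.7833, 0.056) = 2.7273
Iteration 2: beta = 0.3333, y = 2.7273 + 0.3333*(2.7273 - 3.8642) = 2.3483
  grad(y) = 23.5724, v = y - alpha*grad = 1.8155
  prox(v) = soft_thresh(1.8155, 0.056) = 1.7595
f(x_2) = 8*1.7595^2 - 14*1.7595 + 2.48*|1.7595| = 4.4971


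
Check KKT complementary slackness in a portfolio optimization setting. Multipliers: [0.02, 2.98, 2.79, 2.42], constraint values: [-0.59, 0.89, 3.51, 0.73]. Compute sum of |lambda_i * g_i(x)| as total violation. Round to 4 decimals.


KKT complementary slackness check:
lambda_1 * g_1 = 0.02 * -0.59 = -0.0118
lambda_2 * g_2 = 2.98 * 0.89 = 2.6522
lambda_3 * g_3 = 2.79 * 3.51 = 9.7929
lambda_4 * g_4 = 2.42 * 0.73 = 1.7666
Total violation = 0.0118 + 2.6522 + 9.7929 + 1.7666 = 14.2235


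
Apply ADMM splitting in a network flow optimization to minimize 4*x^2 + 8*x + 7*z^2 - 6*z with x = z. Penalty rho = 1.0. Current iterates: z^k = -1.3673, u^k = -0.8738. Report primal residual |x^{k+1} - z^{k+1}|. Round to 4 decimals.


ADMM iteration with rho = 1.0, z^k = -1.3673, u^k = -0.8738
Step 1: x-update.
Minimize 4*x^2 + 8*x + (1.0/2)*(x + 1.3673 - 0.8738)^2
FOC: (2*4 + 1.0)*x = -8 + 1.0*(-1.3673 + 0.8738)
x^{k+1} = -0.9437
Step 2: z-update.
Minimize 7*z^2 - 6*z + (1.0/2)*(-0.9437 - z - 0.8738)^2
FOC: (2*7 + 1.0)*z = 6 + 1.0*(-0.9437 - 0.8738)
z^{k+1} = 0.2788
Step 3: u-update.
u^{k+1} = -0.8738 - 0.9437 - 0.2788 = -2.0964
Step 4: Primal residual = |-0.9437 - 0.2788| = 1.2226


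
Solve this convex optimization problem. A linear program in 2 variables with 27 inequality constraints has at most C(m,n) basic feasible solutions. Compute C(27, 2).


Each vertex corresponds to some choice of n active constraints out of m, so the number of vertices is at most C(m, n) = m! / (n!(m-n)!).
m = 27, n = 2
Numerator: 27 * 26
Denominator: 2! = 2
C(27, 2) = 351


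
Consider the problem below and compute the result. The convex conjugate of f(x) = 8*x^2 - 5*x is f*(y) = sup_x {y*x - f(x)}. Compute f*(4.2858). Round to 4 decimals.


f*(y) = sup_x {y*x - a*x^2 - b*x} = sup_x {(y-b)*x - a*x^2}
FOC: (y - b) - 2a*x = 0 => x* = (y - b)/(2a)
x* = (4.2858 + 5)/(2*8) = 0.5804
f*(4.2858) = (y-b)^2/(4a) = (4.2858 + 5)^2/(4*8)
= 86.2261/32 = 2.6946


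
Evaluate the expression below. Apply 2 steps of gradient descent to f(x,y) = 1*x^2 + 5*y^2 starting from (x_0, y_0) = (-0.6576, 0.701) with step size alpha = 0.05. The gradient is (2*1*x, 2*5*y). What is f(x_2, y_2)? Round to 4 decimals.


Gradient descent on f(x,y) = 1*x^2 + 5*y^2.
Starting point: (-0.6576, 0.701), alpha = 0.05
Step 1: grad_x = 2*1*-0.6576 = -1.3152, grad_y = 2*5*0.701 = 7.01
  x_1 = -0.6576 - 0.05*-1.3152 = -0.5918
  y_1 = 0.701 - 0.05*7.01 = 0.3505
Step 2: grad_x = 2*1*-0.5918 = -1.1837, grad_y = 2*5*0.3505 = 3.505
  x_2 = -0.5918 - 0.05*-1.1837 = -0.5327
  y_2 = 0.3505 - 0.05*3.505 = 0.1753
f(-0.5327, 0.1753) = 1*(-0.5327)^2 + 5*0.1753^2 = 0.4373


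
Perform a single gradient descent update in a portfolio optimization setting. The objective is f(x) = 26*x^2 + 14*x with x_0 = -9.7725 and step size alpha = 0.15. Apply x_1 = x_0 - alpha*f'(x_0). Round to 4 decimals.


We compute the gradient at x_0 and apply the update.
f'(x) = 52*x + 14
f'(-9.7725) = 52*-9.7725 + 14 = -494.17
x_1 = -9.7725 - 0.15*-494.17 = 64.353


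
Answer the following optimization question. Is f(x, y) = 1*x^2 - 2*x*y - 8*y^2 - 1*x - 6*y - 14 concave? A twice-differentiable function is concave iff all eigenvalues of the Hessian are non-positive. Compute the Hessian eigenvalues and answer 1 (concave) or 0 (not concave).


The Hessian of f(x,y) = 1*x^2 - 2*x*y - 8*y^2 - 1*x - 6*y - 14 is:
H = [[2, -2], [-2, -16]]
Trace = 2 - 16 = -14
Determinant = 2*-16 - (-2)^2 = -36
Discriminant = (-14)^2 - 4*-36 = 340.0
Eigenvalues: lambda_1 = -16.2195, lambda_2 = 2.2195
The function is not concave.

0
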